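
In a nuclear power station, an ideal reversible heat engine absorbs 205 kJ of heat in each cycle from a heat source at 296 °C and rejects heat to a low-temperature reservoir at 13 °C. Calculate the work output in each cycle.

W ≈ 102 kJ

T_H = 296 °C → 296 + 273.15 = 569.15 K.
T_C = 13 °C → 13 + 273.15 = 286.15 K.
For a reversible engine, η = 1 − T_C/T_H = 1 − 286.15/569.15 = 0.4972.
W = η·Q_H = 0.4972 × 205 = 102 kJ.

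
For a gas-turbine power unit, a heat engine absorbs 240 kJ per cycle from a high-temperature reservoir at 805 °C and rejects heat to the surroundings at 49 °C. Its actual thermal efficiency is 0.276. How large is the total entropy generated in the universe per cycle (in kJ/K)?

T_H = 805 °C → 805 + 273.15 = 1078.15 K.
T_C = 49 °C → 49 + 273.15 = 322.15 K.
W = η·Q_H = 0.276 × 240 = 66.24 kJ, so Q_C = Q_H − W = 173.8 kJ.
The hot reservoir loses entropy Q_H/T_H = 240/1078.15 = 0.2226 kJ/K; the cold reservoir gains Q_C/T_C = 173.8/322.15 = 0.5394 kJ/K.
ΔS_univ = −Q_H/T_H + Q_C/T_C = 0.3168 kJ/K (> 0, since η = 0.276 < η_Carnot = 0.701).

ΔS_univ ≈ 0.3168 kJ/K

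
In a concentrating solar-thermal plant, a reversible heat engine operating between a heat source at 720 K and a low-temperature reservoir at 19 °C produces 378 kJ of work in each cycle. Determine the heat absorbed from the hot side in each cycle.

T_C = 19 °C → 19 + 273.15 = 292.15 K.
Since the cycle is reversible, η = 1 − T_C/T_H = 1 − 292.15/720.00 = 0.5942.
Q_H = W/η = 378/0.5942 = 636.1 kJ.

Q_H ≈ 636.1 kJ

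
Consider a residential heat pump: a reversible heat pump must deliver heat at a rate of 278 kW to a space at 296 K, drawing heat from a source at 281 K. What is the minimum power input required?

The Carnot heat-pump COP is COP_HP = T_H/(T_H − T_C) = 296.00/15.00 = 19.7333.
W = Q_H/COP_HP = 278/19.7333 = 14.1 kW.

Ẇ_in ≈ 14.1 kW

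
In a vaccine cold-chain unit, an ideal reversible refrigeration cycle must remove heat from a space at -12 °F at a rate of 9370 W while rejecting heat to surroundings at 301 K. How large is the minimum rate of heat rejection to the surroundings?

T_C = -12 °F → (-12 − 32) × 5/9 = -24.44 °C = 248.71 K.
For a reversible cycle Q_H/Q_C = T_H/T_C, so Q_H = Q_C·T_H/T_C = 9370 × 301.00/248.71 = 11340 W.

Q̇_H ≈ 11340 W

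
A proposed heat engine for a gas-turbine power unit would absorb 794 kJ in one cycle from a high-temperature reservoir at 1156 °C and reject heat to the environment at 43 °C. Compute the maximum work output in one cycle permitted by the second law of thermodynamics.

T_H = 1156 °C → 1156 + 273.15 = 1429.15 K.
T_C = 43 °C → 43 + 273.15 = 316.15 K.
The second-law ceiling is the Carnot efficiency, η_max = 1 − T_C/T_H = 1 − 316.15/1429.15 = 0.7788.
W_max = η_max · Q_H = 0.7788 × 794 = 618 kJ.

W_max ≈ 618 kJ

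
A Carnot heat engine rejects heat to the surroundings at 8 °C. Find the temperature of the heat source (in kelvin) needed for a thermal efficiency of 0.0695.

T_C = 8 °C → 8 + 273.15 = 281.15 K.
From η = 1 − T_C/T_H, solving for T_H gives T_H = T_C/(1 − η) = 281.15/(1 − 0.0695) = 302 K.

T_H ≈ 302 K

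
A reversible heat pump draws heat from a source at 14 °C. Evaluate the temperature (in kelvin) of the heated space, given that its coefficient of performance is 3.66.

T_H ≈ 395 K

T_C = 14 °C → 14 + 273.15 = 287.15 K.
COP_HP = T_H/(T_H − T_C) ⇒ T_H = T_C·COP_HP/(COP_HP − 1) = 287.15 × 3.66/(3.66 − 1) = 395 K.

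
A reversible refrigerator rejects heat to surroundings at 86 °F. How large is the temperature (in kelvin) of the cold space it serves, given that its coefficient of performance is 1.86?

T_H = 86 °F → (86 − 32) × 5/9 = 30.00 °C = 303.15 K.
COP_R = T_C/(T_H − T_C) ⇒ T_C = T_H·COP_R/(1 + COP_R) = 303.15 × 1.86/(1 + 1.86) = 197 K.

T_C ≈ 197 K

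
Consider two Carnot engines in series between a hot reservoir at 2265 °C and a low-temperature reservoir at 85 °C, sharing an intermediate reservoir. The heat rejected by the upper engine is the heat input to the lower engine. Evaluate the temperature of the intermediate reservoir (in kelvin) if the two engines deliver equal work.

T_m ≈ 1450 K

T_H = 2265 °C → 2265 + 273.15 = 2538.15 K.
T_C = 85 °C → 85 + 273.15 = 358.15 K.
For reversible stages Q_m = Q_H·(T_m/T_H). Setting W₁ = Q_H(1 − T_m/T_H) equal to W₂ = Q_m(1 − T_C/T_m) = Q_H·(T_m − T_C)/T_H gives T_H − T_m = T_m − T_C, so T_m = (T_H + T_C)/2 = (2538.15 + 358.15)/2 = 1450 K.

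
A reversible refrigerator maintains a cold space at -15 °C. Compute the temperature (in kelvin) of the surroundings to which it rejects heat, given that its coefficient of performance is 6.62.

T_H ≈ 297 K

T_C = -15 °C → -15 + 273.15 = 258.15 K.
COP_R = T_C/(T_H − T_C) ⇒ T_H = T_C·(1 + 1/COP_R) = 258.15 × (1 + 1/6.62) = 297 K.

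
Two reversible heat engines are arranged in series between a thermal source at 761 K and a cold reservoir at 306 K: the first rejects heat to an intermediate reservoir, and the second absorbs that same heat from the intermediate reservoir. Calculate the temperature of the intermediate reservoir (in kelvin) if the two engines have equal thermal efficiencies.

Equal efficiencies require 1 − T_m/T_H = 1 − T_C/T_m, i.e. T_m/T_H = T_C/T_m, so T_m = √(T_H·T_C) = √(761.00 × 306.00) = 483 K.

T_m ≈ 483 K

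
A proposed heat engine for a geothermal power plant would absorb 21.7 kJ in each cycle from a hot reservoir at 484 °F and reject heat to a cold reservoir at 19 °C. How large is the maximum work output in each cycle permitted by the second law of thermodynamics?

W_max ≈ 9.61 kJ

T_H = 484 °F → (484 − 32) × 5/9 = 251.11 °C = 524.26 K.
T_C = 19 °C → 19 + 273.15 = 292.15 K.
The upper bound on efficiency is η_max = 1 − T_C/T_H = 1 − 292.15/524.26 = 0.4427.
W_max = η_max · Q_H = 0.4427 × 21.7 = 9.61 kJ.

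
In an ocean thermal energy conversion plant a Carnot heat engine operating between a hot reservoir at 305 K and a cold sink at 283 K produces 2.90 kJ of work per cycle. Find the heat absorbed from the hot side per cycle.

Q_H ≈ 40.2 kJ

η_rev = 1 − T_C/T_H = 1 − 283.00/305.00 = 0.0721.
Q_H = W/η = 2.90/0.0721 = 40.2 kJ.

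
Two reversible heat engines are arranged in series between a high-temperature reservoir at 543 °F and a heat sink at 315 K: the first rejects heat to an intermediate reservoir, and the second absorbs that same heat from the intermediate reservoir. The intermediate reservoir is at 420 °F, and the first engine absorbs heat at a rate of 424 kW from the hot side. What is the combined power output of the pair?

T_H = 543 °F → (543 − 32) × 5/9 = 283.89 °C = 557.04 K.
Two reversible stages in series are equivalent to a single Carnot engine between T_H and T_C, so η_total = 1 − T_C/T_H = 1 − 315.00/557.04 = 0.4345.
W_total = η_total · Q_H = 0.4345 × 424 = 184 kW.

Ẇ_total ≈ 184 kW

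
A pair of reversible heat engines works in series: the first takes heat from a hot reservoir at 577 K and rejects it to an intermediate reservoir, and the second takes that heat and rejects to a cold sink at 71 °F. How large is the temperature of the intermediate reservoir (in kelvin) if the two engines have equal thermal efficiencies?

T_C = 71 °F → (71 − 32) × 5/9 = 21.67 °C = 294.82 K.
Equal efficiencies require 1 − T_m/T_H = 1 − T_C/T_m, i.e. T_m/T_H = T_C/T_m, so T_m = √(T_H·T_C) = √(577.00 × 294.82) = 412 K.

T_m ≈ 412 K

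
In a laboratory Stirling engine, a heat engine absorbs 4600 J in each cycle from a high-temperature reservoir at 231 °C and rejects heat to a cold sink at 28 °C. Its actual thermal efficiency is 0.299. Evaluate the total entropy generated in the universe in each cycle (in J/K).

T_H = 231 °C → 231 + 273.15 = 504.15 K.
T_C = 28 °C → 28 + 273.15 = 301.15 K.
W = η·Q_H = 0.299 × 4600 = 1375 J, so Q_C = Q_H − W = 3225 J.
Entropy balance on the reservoirs: −Q_H/T_H = -9.124 J/K, +Q_C/T_C = 10.71 J/K.
ΔS_univ = −Q_H/T_H + Q_C/T_C = 1.583 J/K (> 0, since η = 0.299 < η_Carnot = 0.403).

ΔS_univ ≈ 1.583 J/K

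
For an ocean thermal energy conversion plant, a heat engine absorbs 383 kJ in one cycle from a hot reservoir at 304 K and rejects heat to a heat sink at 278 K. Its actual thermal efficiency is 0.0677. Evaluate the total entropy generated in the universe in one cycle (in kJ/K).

W = η·Q_H = 0.0677 × 383 = 25.93 kJ, so Q_C = Q_H − W = 357.1 kJ.
The hot reservoir loses entropy Q_H/T_H = 383/304.00 = 1.260 kJ/K; the cold reservoir gains Q_C/T_C = 357.1/278.00 = 1.284 kJ/K.
ΔS_univ = −Q_H/T_H + Q_C/T_C = 0.02456 kJ/K (> 0, since η = 0.0677 < η_Carnot = 0.086).

ΔS_univ ≈ 0.02456 kJ/K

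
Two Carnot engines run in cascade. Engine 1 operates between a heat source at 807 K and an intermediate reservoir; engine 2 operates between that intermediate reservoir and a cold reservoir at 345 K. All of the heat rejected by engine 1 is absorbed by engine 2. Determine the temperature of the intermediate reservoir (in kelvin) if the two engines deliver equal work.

T_m ≈ 576 K

For reversible stages Q_m = Q_H·(T_m/T_H). Setting W₁ = Q_H(1 − T_m/T_H) equal to W₂ = Q_m(1 − T_C/T_m) = Q_H·(T_m − T_C)/T_H gives T_H − T_m = T_m − T_C, so T_m = (T_H + T_C)/2 = (807.00 + 345.00)/2 = 576 K.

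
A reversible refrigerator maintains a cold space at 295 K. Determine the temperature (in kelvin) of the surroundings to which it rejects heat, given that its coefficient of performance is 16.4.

T_H ≈ 313.0 K

COP_R = T_C/(T_H − T_C) ⇒ T_H = T_C·(1 + 1/COP_R) = 295.00 × (1 + 1/16.4) = 313.0 K.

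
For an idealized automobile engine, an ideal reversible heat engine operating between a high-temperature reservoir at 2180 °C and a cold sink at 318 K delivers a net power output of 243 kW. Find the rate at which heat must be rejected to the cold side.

T_H = 2180 °C → 2180 + 273.15 = 2453.15 K.
The Carnot efficiency is η = 1 − T_C/T_H = 1 − 318.00/2453.15 = 0.8704.
Since Q_C/Q_H = T_C/T_H and Q_H = W/η, Q_C = W·T_C/(T_H − T_C) = 243 × 318.00/2135.15 = 36.2 kW.

Q̇_C ≈ 36.2 kW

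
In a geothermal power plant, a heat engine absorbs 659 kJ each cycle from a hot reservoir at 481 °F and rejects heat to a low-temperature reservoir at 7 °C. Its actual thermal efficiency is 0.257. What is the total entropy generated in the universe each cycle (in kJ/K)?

ΔS_univ ≈ 0.487 kJ/K

T_H = 481 °F → (481 − 32) × 5/9 = 249.44 °C = 522.59 K.
T_C = 7 °C → 7 + 273.15 = 280.15 K.
W = η·Q_H = 0.257 × 659 = 169.4 kJ, so Q_C = Q_H − W = 489.6 kJ.
Reservoir entropy changes: ΔS_H = −Q_H/T_H = −659/522.59 = -1.261 kJ/K and ΔS_C = +Q_C/T_C = 489.6/280.15 = 1.748 kJ/K.
ΔS_univ = −Q_H/T_H + Q_C/T_C = 0.487 kJ/K (> 0, since η = 0.257 < η_Carnot = 0.464).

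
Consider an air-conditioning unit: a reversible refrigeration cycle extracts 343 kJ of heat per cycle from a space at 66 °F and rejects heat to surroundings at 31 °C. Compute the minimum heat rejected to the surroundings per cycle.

Q_H ≈ 357.2 kJ

T_H = 31 °C → 31 + 273.15 = 304.15 K.
T_C = 66 °F → (66 − 32) × 5/9 = 18.89 °C = 292.04 K.
For a reversible cycle Q_H/Q_C = T_H/T_C, so Q_H = Q_C·T_H/T_C = 343 × 304.15/292.04 = 357.2 kJ.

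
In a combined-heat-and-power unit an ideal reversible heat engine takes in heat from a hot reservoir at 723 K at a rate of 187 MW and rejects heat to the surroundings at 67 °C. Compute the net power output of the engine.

T_C = 67 °C → 67 + 273.15 = 340.15 K.
η_rev = 1 − T_C/T_H = 1 − 340.15/723.00 = 0.5295.
W = η·Q_H = 0.5295 × 187 = 99.0 MW.

Ẇ ≈ 99.0 MW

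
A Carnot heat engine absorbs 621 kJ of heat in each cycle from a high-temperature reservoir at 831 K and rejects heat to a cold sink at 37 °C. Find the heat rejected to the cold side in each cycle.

Q_C ≈ 232 kJ

T_C = 37 °C → 37 + 273.15 = 310.15 K.
For a reversible engine, η = 1 − T_C/T_H = 1 − 310.15/831.00 = 0.6268.
For a reversible cycle Q_C/Q_H = T_C/T_H, so Q_C = 621 × 310.15/831.00 = 232 kJ.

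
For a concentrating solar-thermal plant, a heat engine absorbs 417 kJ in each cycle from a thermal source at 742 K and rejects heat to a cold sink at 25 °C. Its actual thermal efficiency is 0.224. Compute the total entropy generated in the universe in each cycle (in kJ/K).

T_C = 25 °C → 25 + 273.15 = 298.15 K.
W = η·Q_H = 0.224 × 417 = 93.41 kJ, so Q_C = Q_H − W = 323.6 kJ.
The hot reservoir loses entropy Q_H/T_H = 417/742.00 = 0.5620 kJ/K; the cold reservoir gains Q_C/T_C = 323.6/298.15 = 1.085 kJ/K.
ΔS_univ = −Q_H/T_H + Q_C/T_C = 0.5233 kJ/K (> 0, since η = 0.224 < η_Carnot = 0.598).

ΔS_univ ≈ 0.5233 kJ/K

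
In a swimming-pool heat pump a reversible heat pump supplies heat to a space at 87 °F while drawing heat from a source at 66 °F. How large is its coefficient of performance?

T_H = 87 °F → (87 − 32) × 5/9 = 30.56 °C = 303.71 K.
T_C = 66 °F → (66 − 32) × 5/9 = 18.89 °C = 292.04 K.
For a reversible heat pump, COP_HP = T_H/(T_H − T_C) = 303.71/(303.71 − 292.04) = 26.03.

COP_HP ≈ 26.03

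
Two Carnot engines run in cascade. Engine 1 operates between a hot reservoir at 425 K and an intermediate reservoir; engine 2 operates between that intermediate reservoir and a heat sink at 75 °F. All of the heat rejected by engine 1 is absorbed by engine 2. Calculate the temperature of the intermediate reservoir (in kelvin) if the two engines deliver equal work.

T_C = 75 °F → (75 − 32) × 5/9 = 23.89 °C = 297.04 K.
For reversible stages Q_m = Q_H·(T_m/T_H). Setting W₁ = Q_H(1 − T_m/T_H) equal to W₂ = Q_m(1 − T_C/T_m) = Q_H·(T_m − T_C)/T_H gives T_H − T_m = T_m − T_C, so T_m = (T_H + T_C)/2 = (425.00 + 297.04)/2 = 361.0 K.

T_m ≈ 361.0 K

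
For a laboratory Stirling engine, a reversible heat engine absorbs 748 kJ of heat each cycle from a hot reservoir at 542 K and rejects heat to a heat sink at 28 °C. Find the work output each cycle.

W ≈ 332 kJ

T_C = 28 °C → 28 + 273.15 = 301.15 K.
Carnot efficiency: η = 1 − T_C/T_H = 1 − 301.15/542.00 = 0.4444.
W = η·Q_H = 0.4444 × 748 = 332 kJ.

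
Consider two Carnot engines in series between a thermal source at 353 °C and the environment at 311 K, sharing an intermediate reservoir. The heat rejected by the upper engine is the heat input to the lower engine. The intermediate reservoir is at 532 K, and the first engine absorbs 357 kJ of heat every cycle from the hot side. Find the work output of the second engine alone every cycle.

T_H = 353 °C → 353 + 273.15 = 626.15 K.
Heat entering the second stage: Q_m = Q_H·(T_m/T_H) = 357 × 532.00/626.15 = 303 kJ.
Second-stage efficiency η₂ = 1 − T_C/T_m = 1 − 311.00/532.00 = 0.4154, so W₂ = η₂·Q_m = 126 kJ.

W₂ ≈ 126 kJ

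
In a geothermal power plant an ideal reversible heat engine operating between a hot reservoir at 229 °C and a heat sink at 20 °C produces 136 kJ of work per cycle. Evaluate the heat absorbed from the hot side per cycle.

T_H = 229 °C → 229 + 273.15 = 502.15 K.
T_C = 20 °C → 20 + 273.15 = 293.15 K.
η_rev = 1 − T_C/T_H = 1 − 293.15/502.15 = 0.4162.
Q_H = W/η = 136/0.4162 = 326.8 kJ.

Q_H ≈ 326.8 kJ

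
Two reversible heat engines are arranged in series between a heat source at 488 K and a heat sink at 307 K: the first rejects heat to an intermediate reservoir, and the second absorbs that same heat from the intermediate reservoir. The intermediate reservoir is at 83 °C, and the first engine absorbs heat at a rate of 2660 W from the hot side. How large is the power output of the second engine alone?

T_m = 83 °C → 83 + 273.15 = 356.15 K.
Heat entering the second stage: Q_m = Q_H·(T_m/T_H) = 2660 × 356.15/488.00 = 1940 W.
Second-stage efficiency η₂ = 1 − T_C/T_m = 1 − 307.00/356.15 = 0.1380, so W₂ = η₂·Q_m = 268 W.

Ẇ₂ ≈ 268 W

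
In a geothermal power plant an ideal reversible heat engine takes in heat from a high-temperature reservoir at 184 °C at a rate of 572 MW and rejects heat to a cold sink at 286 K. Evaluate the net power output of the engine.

Ẇ ≈ 214 MW

T_H = 184 °C → 184 + 273.15 = 457.15 K.
η_rev = 1 − T_C/T_H = 1 − 286.00/457.15 = 0.3744.
W = η·Q_H = 0.3744 × 572 = 214 MW.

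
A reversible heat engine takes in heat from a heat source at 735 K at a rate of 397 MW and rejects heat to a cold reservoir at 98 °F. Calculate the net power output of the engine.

T_C = 98 °F → (98 − 32) × 5/9 = 36.67 °C = 309.82 K.
Since the cycle is reversible, η = 1 − T_C/T_H = 1 − 309.82/735.00 = 0.5785.
W = η·Q_H = 0.5785 × 397 = 230 MW.

Ẇ ≈ 230 MW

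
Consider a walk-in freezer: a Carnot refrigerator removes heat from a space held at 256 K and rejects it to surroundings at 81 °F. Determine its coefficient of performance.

T_H = 81 °F → (81 − 32) × 5/9 = 27.22 °C = 300.37 K.
COP_R = T_C/(T_H − T_C) = 256.00/(300.37 − 256.00) = 5.769.

COP_R ≈ 5.769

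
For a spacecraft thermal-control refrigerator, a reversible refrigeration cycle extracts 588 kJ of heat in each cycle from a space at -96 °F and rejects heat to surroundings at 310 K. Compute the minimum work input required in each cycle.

T_C = -96 °F → (-96 − 32) × 5/9 = -71.11 °C = 202.04 K.
COP_R = T_C/(T_H − T_C) = 202.04/107.96 = 1.8714.
W = Q_C/COP_R = 588/1.8714 = 314 kJ.

W_in ≈ 314 kJ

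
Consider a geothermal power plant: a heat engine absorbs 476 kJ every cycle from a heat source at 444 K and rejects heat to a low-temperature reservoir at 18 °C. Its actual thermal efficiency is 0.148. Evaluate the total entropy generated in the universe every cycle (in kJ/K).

T_C = 18 °C → 18 + 273.15 = 291.15 K.
W = η·Q_H = 0.148 × 476 = 70.45 kJ, so Q_C = Q_H − W = 405.6 kJ.
The hot reservoir loses entropy Q_H/T_H = 476/444.00 = 1.072 kJ/K; the cold reservoir gains Q_C/T_C = 405.6/291.15 = 1.393 kJ/K.
ΔS_univ = −Q_H/T_H + Q_C/T_C = 0.321 kJ/K (> 0, since η = 0.148 < η_Carnot = 0.344).

ΔS_univ ≈ 0.321 kJ/K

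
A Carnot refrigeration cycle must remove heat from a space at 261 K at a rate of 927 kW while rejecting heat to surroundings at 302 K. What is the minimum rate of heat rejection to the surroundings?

Q̇_H ≈ 1073 kW

For a reversible cycle Q_H/Q_C = T_H/T_C, so Q_H = Q_C·T_H/T_C = 927 × 302.00/261.00 = 1073 kW.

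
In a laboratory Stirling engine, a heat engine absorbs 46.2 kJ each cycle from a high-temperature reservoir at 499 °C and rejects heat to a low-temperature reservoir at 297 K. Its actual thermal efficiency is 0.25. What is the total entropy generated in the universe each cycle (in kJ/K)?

ΔS_univ ≈ 0.05683 kJ/K

T_H = 499 °C → 499 + 273.15 = 772.15 K.
W = η·Q_H = 0.25 × 46.2 = 11.55 kJ, so Q_C = Q_H − W = 34.65 kJ.
Reservoir entropy changes: ΔS_H = −Q_H/T_H = −46.2/772.15 = -0.05983 kJ/K and ΔS_C = +Q_C/T_C = 34.65/297.00 = 0.1167 kJ/K.
ΔS_univ = −Q_H/T_H + Q_C/T_C = 0.05683 kJ/K (> 0, since η = 0.25 < η_Carnot = 0.615).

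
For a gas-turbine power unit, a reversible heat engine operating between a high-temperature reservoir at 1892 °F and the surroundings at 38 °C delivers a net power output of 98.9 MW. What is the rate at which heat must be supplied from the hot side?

T_H = 1892 °F → (1892 − 32) × 5/9 = 1033.33 °C = 1306.48 K.
T_C = 38 °C → 38 + 273.15 = 311.15 K.
Since the cycle is reversible, η = 1 − T_C/T_H = 1 − 311.15/1306.48 = 0.7618.
Q_H = W/η = 98.9/0.7618 = 129.8 MW.

Q̇_H ≈ 129.8 MW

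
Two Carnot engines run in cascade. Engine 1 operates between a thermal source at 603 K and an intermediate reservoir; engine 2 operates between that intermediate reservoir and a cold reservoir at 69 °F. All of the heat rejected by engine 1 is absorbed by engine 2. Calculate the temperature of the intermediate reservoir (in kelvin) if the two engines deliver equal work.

T_m ≈ 448 K

T_C = 69 °F → (69 − 32) × 5/9 = 20.56 °C = 293.71 K.
For reversible stages Q_m = Q_H·(T_m/T_H). Setting W₁ = Q_H(1 − T_m/T_H) equal to W₂ = Q_m(1 − T_C/T_m) = Q_H·(T_m − T_C)/T_H gives T_H − T_m = T_m − T_C, so T_m = (T_H + T_C)/2 = (603.00 + 293.71)/2 = 448 K.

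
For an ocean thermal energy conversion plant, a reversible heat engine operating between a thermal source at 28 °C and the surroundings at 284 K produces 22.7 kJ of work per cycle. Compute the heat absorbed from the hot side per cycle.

Q_H ≈ 399 kJ

T_H = 28 °C → 28 + 273.15 = 301.15 K.
η_rev = 1 − T_C/T_H = 1 − 284.00/301.15 = 0.0569.
Q_H = W/η = 22.7/0.0569 = 399 kJ.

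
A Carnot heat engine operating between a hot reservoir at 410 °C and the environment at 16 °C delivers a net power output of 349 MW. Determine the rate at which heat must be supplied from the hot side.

Q̇_H ≈ 605 MW

T_H = 410 °C → 410 + 273.15 = 683.15 K.
T_C = 16 °C → 16 + 273.15 = 289.15 K.
The Carnot efficiency is η = 1 − T_C/T_H = 1 − 289.15/683.15 = 0.5767.
Q_H = W/η = 349/0.5767 = 605 MW.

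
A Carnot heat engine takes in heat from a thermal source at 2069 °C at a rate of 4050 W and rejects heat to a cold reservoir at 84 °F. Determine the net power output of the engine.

Ẇ ≈ 3528 W

T_H = 2069 °C → 2069 + 273.15 = 2342.15 K.
T_C = 84 °F → (84 − 32) × 5/9 = 28.89 °C = 302.04 K.
The Carnot efficiency is η = 1 − T_C/T_H = 1 − 302.04/2342.15 = 0.8710.
W = η·Q_H = 0.8710 × 4050 = 3528 W.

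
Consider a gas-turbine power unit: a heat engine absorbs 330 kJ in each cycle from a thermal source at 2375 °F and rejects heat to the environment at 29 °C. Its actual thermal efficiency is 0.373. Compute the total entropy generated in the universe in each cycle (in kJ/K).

ΔS_univ ≈ 0.4752 kJ/K

T_H = 2375 °F → (2375 − 32) × 5/9 = 1301.67 °C = 1574.82 K.
T_C = 29 °C → 29 + 273.15 = 302.15 K.
W = η·Q_H = 0.373 × 330 = 123.1 kJ, so Q_C = Q_H − W = 206.9 kJ.
The hot reservoir loses entropy Q_H/T_H = 330/1574.82 = 0.2095 kJ/K; the cold reservoir gains Q_C/T_C = 206.9/302.15 = 0.6848 kJ/K.
ΔS_univ = −Q_H/T_H + Q_C/T_C = 0.4752 kJ/K (> 0, since η = 0.373 < η_Carnot = 0.808).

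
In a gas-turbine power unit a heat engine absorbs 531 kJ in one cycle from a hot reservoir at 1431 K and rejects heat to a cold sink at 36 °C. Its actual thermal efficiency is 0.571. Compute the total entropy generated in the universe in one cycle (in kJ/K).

ΔS_univ ≈ 0.3658 kJ/K

T_C = 36 °C → 36 + 273.15 = 309.15 K.
W = η·Q_H = 0.571 × 531 = 303.2 kJ, so Q_C = Q_H − W = 227.8 kJ.
Reservoir entropy changes: ΔS_H = −Q_H/T_H = −531/1431.00 = -0.3711 kJ/K and ΔS_C = +Q_C/T_C = 227.8/309.15 = 0.7369 kJ/K.
ΔS_univ = −Q_H/T_H + Q_C/T_C = 0.3658 kJ/K (> 0, since η = 0.571 < η_Carnot = 0.784).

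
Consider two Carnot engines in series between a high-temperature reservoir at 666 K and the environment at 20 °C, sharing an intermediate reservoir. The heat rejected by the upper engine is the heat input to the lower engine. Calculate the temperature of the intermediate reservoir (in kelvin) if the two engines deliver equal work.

T_C = 20 °C → 20 + 273.15 = 293.15 K.
For reversible stages Q_m = Q_H·(T_m/T_H). Setting W₁ = Q_H(1 − T_m/T_H) equal to W₂ = Q_m(1 − T_C/T_m) = Q_H·(T_m − T_C)/T_H gives T_H − T_m = T_m − T_C, so T_m = (T_H + T_C)/2 = (666.00 + 293.15)/2 = 479.6 K.

T_m ≈ 479.6 K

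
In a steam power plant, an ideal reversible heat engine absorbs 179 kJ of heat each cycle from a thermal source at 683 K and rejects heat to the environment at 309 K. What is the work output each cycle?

W ≈ 98.02 kJ

Since the cycle is reversible, η = 1 − T_C/T_H = 1 − 309.00/683.00 = 0.5476.
W = η·Q_H = 0.5476 × 179 = 98.02 kJ.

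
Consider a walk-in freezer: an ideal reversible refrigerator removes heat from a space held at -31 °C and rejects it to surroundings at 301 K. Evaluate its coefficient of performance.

T_C = -31 °C → -31 + 273.15 = 242.15 K.
The reversible coefficient of performance is COP_R = T_C/(T_H − T_C) = 242.15/(301.00 − 242.15) = 4.11.

COP_R ≈ 4.11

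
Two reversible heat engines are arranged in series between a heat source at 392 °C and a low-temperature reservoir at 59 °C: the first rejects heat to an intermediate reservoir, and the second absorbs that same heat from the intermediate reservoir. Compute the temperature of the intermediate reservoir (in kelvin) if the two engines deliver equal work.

T_H = 392 °C → 392 + 273.15 = 665.15 K.
T_C = 59 °C → 59 + 273.15 = 332.15 K.
For reversible stages Q_m = Q_H·(T_m/T_H). Setting W₁ = Q_H(1 − T_m/T_H) equal to W₂ = Q_m(1 − T_C/T_m) = Q_H·(T_m − T_C)/T_H gives T_H − T_m = T_m − T_C, so T_m = (T_H + T_C)/2 = (665.15 + 332.15)/2 = 499 K.

T_m ≈ 499 K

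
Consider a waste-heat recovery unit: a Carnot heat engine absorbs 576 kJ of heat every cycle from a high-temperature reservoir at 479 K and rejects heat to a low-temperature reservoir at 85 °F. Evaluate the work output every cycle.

W ≈ 212 kJ

T_C = 85 °F → (85 − 32) × 5/9 = 29.44 °C = 302.59 K.
η_rev = 1 − T_C/T_H = 1 − 302.59/479.00 = 0.3683.
W = η·Q_H = 0.3683 × 576 = 212 kJ.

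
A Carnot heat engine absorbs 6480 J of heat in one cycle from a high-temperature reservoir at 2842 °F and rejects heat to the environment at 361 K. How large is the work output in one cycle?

W ≈ 5200 J

T_H = 2842 °F → (2842 − 32) × 5/9 = 1561.11 °C = 1834.26 K.
η_rev = 1 − T_C/T_H = 1 − 361.00/1834.26 = 0.8032.
W = η·Q_H = 0.8032 × 6480 = 5200 J.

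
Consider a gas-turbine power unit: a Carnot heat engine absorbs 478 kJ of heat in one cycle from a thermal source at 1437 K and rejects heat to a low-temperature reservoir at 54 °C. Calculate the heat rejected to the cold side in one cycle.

Q_C ≈ 109 kJ

T_C = 54 °C → 54 + 273.15 = 327.15 K.
Carnot efficiency: η = 1 − T_C/T_H = 1 − 327.15/1437.00 = 0.7723.
For a reversible cycle Q_C/Q_H = T_C/T_H, so Q_C = 478 × 327.15/1437.00 = 109 kJ.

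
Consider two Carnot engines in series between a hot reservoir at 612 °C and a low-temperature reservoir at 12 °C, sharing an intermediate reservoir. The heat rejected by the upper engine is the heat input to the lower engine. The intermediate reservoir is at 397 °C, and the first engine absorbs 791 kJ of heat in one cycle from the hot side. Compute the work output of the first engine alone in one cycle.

W₁ ≈ 192 kJ

T_H = 612 °C → 612 + 273.15 = 885.15 K.
T_C = 12 °C → 12 + 273.15 = 285.15 K.
T_m = 397 °C → 397 + 273.15 = 670.15 K.
First-stage efficiency η₁ = 1 − T_m/T_H = 1 − 670.15/885.15 = 0.2429.
W₁ = η₁·Q_H = 0.2429 × 791 = 192 kJ.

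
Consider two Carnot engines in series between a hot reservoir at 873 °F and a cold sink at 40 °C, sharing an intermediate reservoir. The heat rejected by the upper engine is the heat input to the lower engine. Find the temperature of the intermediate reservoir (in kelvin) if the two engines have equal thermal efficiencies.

T_H = 873 °F → (873 − 32) × 5/9 = 467.22 °C = 740.37 K.
T_C = 40 °C → 40 + 273.15 = 313.15 K.
Equal efficiencies require 1 − T_m/T_H = 1 − T_C/T_m, i.e. T_m/T_H = T_C/T_m, so T_m = √(T_H·T_C) = √(740.37 × 313.15) = 481.5 K.

T_m ≈ 481.5 K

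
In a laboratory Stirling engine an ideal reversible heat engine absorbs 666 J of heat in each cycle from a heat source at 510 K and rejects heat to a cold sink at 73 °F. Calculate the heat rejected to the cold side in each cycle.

T_C = 73 °F → (73 − 32) × 5/9 = 22.78 °C = 295.93 K.
Since the cycle is reversible, η = 1 − T_C/T_H = 1 − 295.93/510.00 = 0.4197.
For a reversible cycle Q_C/Q_H = T_C/T_H, so Q_C = 666 × 295.93/510.00 = 386 J.

Q_C ≈ 386 J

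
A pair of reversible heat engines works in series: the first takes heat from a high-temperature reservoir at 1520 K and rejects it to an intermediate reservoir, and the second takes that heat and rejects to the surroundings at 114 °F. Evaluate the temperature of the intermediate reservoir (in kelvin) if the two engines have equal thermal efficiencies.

T_C = 114 °F → (114 − 32) × 5/9 = 45.56 °C = 318.71 K.
Equal efficiencies require 1 − T_m/T_H = 1 − T_C/T_m, i.e. T_m/T_H = T_C/T_m, so T_m = √(T_H·T_C) = √(1520.00 × 318.71) = 696 K.

T_m ≈ 696 K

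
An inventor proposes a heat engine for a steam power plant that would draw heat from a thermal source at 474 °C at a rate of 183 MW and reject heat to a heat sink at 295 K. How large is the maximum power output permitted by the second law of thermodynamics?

Ẇ_max ≈ 110.7 MW

T_H = 474 °C → 474 + 273.15 = 747.15 K.
No engine can exceed the Carnot limit: η_max = 1 − T_C/T_H = 1 − 295.00/747.15 = 0.6052.
W_max = η_max · Q_H = 0.6052 × 183 = 110.7 MW.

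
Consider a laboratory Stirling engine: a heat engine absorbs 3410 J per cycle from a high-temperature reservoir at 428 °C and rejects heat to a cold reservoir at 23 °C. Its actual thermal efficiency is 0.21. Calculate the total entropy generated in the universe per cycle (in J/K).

T_H = 428 °C → 428 + 273.15 = 701.15 K.
T_C = 23 °C → 23 + 273.15 = 296.15 K.
W = η·Q_H = 0.21 × 3410 = 716.1 J, so Q_C = Q_H − W = 2694 J.
The hot reservoir loses entropy Q_H/T_H = 3410/701.15 = 4.863 J/K; the cold reservoir gains Q_C/T_C = 2694/296.15 = 9.096 J/K.
ΔS_univ = −Q_H/T_H + Q_C/T_C = 4.23 J/K (> 0, since η = 0.21 < η_Carnot = 0.578).

ΔS_univ ≈ 4.23 J/K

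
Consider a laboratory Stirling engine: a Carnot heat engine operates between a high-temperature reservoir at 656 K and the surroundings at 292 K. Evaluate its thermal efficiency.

For a reversible engine, η = 1 − T_C/T_H = 1 − 292.00/656.00 = 0.555.

η ≈ 0.555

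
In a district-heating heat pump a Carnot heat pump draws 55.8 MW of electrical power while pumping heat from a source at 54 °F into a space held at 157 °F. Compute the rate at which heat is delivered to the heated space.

T_H = 157 °F → (157 − 32) × 5/9 = 69.44 °C = 342.59 K.
T_C = 54 °F → (54 − 32) × 5/9 = 12.22 °C = 285.37 K.
For a reversible heat pump, COP_HP = T_H/(T_H − T_C) = 342.59/57.22 = 5.9871.
Q_H = COP_HP · W = 5.9871 × 55.8 = 334 MW.

Q̇_H ≈ 334 MW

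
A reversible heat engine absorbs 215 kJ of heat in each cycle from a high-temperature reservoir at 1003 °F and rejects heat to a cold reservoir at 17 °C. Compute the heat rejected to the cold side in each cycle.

T_H = 1003 °F → (1003 − 32) × 5/9 = 539.44 °C = 812.59 K.
T_C = 17 °C → 17 + 273.15 = 290.15 K.
η_rev = 1 − T_C/T_H = 1 − 290.15/812.59 = 0.6429.
For a reversible cycle Q_C/Q_H = T_C/T_H, so Q_C = 215 × 290.15/812.59 = 76.77 kJ.

Q_C ≈ 76.77 kJ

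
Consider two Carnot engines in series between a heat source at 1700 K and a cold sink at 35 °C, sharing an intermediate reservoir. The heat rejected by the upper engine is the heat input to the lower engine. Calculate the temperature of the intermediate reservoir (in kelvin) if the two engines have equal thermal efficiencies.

T_m ≈ 724 K

T_C = 35 °C → 35 + 273.15 = 308.15 K.
Equal efficiencies require 1 − T_m/T_H = 1 − T_C/T_m, i.e. T_m/T_H = T_C/T_m, so T_m = √(T_H·T_C) = √(1700.00 × 308.15) = 724 K.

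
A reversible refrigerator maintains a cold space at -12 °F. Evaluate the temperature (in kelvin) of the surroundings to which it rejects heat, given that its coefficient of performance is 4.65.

T_H ≈ 302 K

T_C = -12 °F → (-12 − 32) × 5/9 = -24.44 °C = 248.71 K.
COP_R = T_C/(T_H − T_C) ⇒ T_H = T_C·(1 + 1/COP_R) = 248.71 × (1 + 1/4.65) = 302 K.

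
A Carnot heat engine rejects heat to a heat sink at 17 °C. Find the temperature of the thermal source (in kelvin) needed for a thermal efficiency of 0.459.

T_H ≈ 536 K

T_C = 17 °C → 17 + 273.15 = 290.15 K.
From η = 1 − T_C/T_H, solving for T_H gives T_H = T_C/(1 − η) = 290.15/(1 − 0.459) = 536 K.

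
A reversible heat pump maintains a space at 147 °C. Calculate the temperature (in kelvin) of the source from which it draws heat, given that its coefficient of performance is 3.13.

T_C ≈ 286 K

T_H = 147 °C → 147 + 273.15 = 420.15 K.
COP_HP = T_H/(T_H − T_C) ⇒ T_C = T_H·(COP_HP − 1)/COP_HP = 420.15 × (3.13 − 1)/3.13 = 286 K.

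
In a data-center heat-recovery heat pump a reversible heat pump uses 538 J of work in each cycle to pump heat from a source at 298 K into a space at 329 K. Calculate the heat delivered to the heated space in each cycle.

Q_H ≈ 5710 J

The Carnot heat-pump COP is COP_HP = T_H/(T_H − T_C) = 329.00/31.00 = 10.6129.
Q_H = COP_HP · W = 10.6129 × 538 = 5710 J.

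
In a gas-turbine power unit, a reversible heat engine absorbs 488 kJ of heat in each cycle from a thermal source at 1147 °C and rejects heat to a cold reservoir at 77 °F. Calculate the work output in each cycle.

T_H = 1147 °C → 1147 + 273.15 = 1420.15 K.
T_C = 77 °F → (77 − 32) × 5/9 = 25.00 °C = 298.15 K.
η_rev = 1 − T_C/T_H = 1 − 298.15/1420.15 = 0.7901.
W = η·Q_H = 0.7901 × 488 = 385.5 kJ.

W ≈ 385.5 kJ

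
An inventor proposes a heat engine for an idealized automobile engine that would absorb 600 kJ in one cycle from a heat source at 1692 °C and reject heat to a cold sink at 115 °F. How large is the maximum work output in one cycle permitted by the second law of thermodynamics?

T_H = 1692 °C → 1692 + 273.15 = 1965.15 K.
T_C = 115 °F → (115 − 32) × 5/9 = 46.11 °C = 319.26 K.
The upper bound on efficiency is η_max = 1 − T_C/T_H = 1 − 319.26/1965.15 = 0.8375.
W_max = η_max · Q_H = 0.8375 × 600 = 503 kJ.

W_max ≈ 503 kJ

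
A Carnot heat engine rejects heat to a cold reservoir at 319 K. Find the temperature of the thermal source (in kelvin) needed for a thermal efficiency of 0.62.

From η = 1 − T_C/T_H, solving for T_H gives T_H = T_C/(1 − η) = 319.00/(1 − 0.62) = 839 K.

T_H ≈ 839 K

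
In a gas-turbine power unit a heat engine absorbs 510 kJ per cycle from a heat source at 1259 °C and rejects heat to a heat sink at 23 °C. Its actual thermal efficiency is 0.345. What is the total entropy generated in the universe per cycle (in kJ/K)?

ΔS_univ ≈ 0.795 kJ/K

T_H = 1259 °C → 1259 + 273.15 = 1532.15 K.
T_C = 23 °C → 23 + 273.15 = 296.15 K.
W = η·Q_H = 0.345 × 510 = 175.9 kJ, so Q_C = Q_H − W = 334.1 kJ.
Reservoir entropy changes: ΔS_H = −Q_H/T_H = −510/1532.15 = -0.3329 kJ/K and ΔS_C = +Q_C/T_C = 334.1/296.15 = 1.128 kJ/K.
ΔS_univ = −Q_H/T_H + Q_C/T_C = 0.795 kJ/K (> 0, since η = 0.345 < η_Carnot = 0.807).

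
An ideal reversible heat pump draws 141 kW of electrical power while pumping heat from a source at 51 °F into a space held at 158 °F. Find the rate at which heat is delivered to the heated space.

Q̇_H ≈ 814 kW

T_H = 158 °F → (158 − 32) × 5/9 = 70.00 °C = 343.15 K.
T_C = 51 °F → (51 − 32) × 5/9 = 10.56 °C = 283.71 K.
For a reversible heat pump, COP_HP = T_H/(T_H − T_C) = 343.15/59.44 = 5.7726.
Q_H = COP_HP · W = 5.7726 × 141 = 814 kW.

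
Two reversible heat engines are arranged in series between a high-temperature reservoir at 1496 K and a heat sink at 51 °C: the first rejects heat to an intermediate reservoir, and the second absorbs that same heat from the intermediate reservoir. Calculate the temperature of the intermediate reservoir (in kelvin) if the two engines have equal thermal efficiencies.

T_C = 51 °C → 51 + 273.15 = 324.15 K.
Equal efficiencies require 1 − T_m/T_H = 1 − T_C/T_m, i.e. T_m/T_H = T_C/T_m, so T_m = √(T_H·T_C) = √(1496.00 × 324.15) = 696 K.

T_m ≈ 696 K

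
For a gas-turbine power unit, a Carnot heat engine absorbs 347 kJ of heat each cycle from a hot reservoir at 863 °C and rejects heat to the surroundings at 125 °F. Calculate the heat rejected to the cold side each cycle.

T_H = 863 °C → 863 + 273.15 = 1136.15 K.
T_C = 125 °F → (125 − 32) × 5/9 = 51.67 °C = 324.82 K.
For a reversible engine, η = 1 − T_C/T_H = 1 − 324.82/1136.15 = 0.7141.
For a reversible cycle Q_C/Q_H = T_C/T_H, so Q_C = 347 × 324.82/1136.15 = 99.2 kJ.

Q_C ≈ 99.2 kJ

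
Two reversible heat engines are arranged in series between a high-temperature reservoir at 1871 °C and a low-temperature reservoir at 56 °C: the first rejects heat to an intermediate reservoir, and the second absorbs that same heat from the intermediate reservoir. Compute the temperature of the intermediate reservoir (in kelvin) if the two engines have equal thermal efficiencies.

T_m ≈ 840 K

T_H = 1871 °C → 1871 + 273.15 = 2144.15 K.
T_C = 56 °C → 56 + 273.15 = 329.15 K.
Equal efficiencies require 1 − T_m/T_H = 1 − T_C/T_m, i.e. T_m/T_H = T_C/T_m, so T_m = √(T_H·T_C) = √(2144.15 × 329.15) = 840 K.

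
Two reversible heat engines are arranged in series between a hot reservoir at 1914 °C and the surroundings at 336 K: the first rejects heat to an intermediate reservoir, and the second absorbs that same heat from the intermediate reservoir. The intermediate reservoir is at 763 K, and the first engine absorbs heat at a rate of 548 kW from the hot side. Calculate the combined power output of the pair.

T_H = 1914 °C → 1914 + 273.15 = 2187.15 K.
Two reversible stages in series are equivalent to a single Carnot engine between T_H and T_C, so η_total = 1 − T_C/T_H = 1 − 336.00/2187.15 = 0.8464.
W_total = η_total · Q_H = 0.8464 × 548 = 464 kW.

Ẇ_total ≈ 464 kW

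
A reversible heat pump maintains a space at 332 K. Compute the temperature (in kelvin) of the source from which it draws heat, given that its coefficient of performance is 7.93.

T_C ≈ 290 K

COP_HP = T_H/(T_H − T_C) ⇒ T_C = T_H·(COP_HP − 1)/COP_HP = 332.00 × (7.93 − 1)/7.93 = 290 K.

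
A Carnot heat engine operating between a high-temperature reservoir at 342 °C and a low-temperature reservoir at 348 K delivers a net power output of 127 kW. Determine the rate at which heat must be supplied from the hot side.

Q̇_H ≈ 292 kW

T_H = 342 °C → 342 + 273.15 = 615.15 K.
Carnot efficiency: η = 1 − T_C/T_H = 1 − 348.00/615.15 = 0.4343.
Q_H = W/η = 127/0.4343 = 292 kW.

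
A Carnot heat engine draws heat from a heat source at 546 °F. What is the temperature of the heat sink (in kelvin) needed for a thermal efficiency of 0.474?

T_C ≈ 294 K

T_H = 546 °F → (546 − 32) × 5/9 = 285.56 °C = 558.71 K.
From η = 1 − T_C/T_H, T_C = T_H·(1 − η) = 558.71 × (1 − 0.474) = 294 K.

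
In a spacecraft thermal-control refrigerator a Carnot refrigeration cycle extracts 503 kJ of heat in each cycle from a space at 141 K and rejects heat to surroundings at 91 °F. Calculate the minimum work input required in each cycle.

T_H = 91 °F → (91 − 32) × 5/9 = 32.78 °C = 305.93 K.
Carnot COP: COP_R = T_C/(T_H − T_C) = 141.00/164.93 = 0.8549.
W = Q_C/COP_R = 503/0.8549 = 588 kJ.

W_in ≈ 588 kJ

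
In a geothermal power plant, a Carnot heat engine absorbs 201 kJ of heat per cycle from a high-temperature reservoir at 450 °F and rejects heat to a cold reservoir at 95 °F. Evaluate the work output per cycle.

T_H = 450 °F → (450 − 32) × 5/9 = 232.22 °C = 505.37 K.
T_C = 95 °F → (95 − 32) × 5/9 = 35.00 °C = 308.15 K.
η_rev = 1 − T_C/T_H = 1 − 308.15/505.37 = 0.3903.
W = η·Q_H = 0.3903 × 201 = 78.4 kJ.

W ≈ 78.4 kJ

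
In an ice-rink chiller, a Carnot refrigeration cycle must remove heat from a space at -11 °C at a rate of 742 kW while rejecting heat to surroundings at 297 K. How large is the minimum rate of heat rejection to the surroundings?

T_C = -11 °C → -11 + 273.15 = 262.15 K.
For a reversible cycle Q_H/Q_C = T_H/T_C, so Q_H = Q_C·T_H/T_C = 742 × 297.00/262.15 = 841 kW.

Q̇_H ≈ 841 kW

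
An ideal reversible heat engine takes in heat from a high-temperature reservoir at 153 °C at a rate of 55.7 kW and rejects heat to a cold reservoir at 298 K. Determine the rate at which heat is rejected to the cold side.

T_H = 153 °C → 153 + 273.15 = 426.15 K.
Since the cycle is reversible, η = 1 − T_C/T_H = 1 − 298.00/426.15 = 0.3007.
For a reversible cycle Q_C/Q_H = T_C/T_H, so Q_C = 55.7 × 298.00/426.15 = 38.95 kW.

Q̇_C ≈ 38.95 kW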